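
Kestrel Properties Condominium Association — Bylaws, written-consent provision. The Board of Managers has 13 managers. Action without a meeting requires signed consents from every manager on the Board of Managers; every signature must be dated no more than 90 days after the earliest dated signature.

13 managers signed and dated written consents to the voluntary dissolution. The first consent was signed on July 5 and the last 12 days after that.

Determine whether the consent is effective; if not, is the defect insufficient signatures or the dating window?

Signatures required: the unanimous vote of 13 — unanimous means all 13, so 13 needed; 13 signed. Sufficient.
Dating window: the latest signature is 12 days after the earliest; the limit is 90 days. Within the window.

Effective — both the signature and dating-window requirements are satisfied.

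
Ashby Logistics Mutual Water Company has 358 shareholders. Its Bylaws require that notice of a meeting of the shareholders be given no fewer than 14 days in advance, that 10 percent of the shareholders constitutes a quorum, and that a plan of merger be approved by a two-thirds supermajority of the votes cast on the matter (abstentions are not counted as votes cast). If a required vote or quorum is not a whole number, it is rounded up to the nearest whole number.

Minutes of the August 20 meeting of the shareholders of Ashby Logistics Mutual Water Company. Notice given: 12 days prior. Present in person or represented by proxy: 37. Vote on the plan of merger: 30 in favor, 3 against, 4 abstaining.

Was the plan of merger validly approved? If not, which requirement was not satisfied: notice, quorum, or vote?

Invalid — notice requirement not satisfied.

Notice: 12 days given; 14 required. Not satisfied.
Quorum: 10% of 358 = 35.80, rounded up to 36; 37 present. Satisfied.
Vote: requires two-thirds of the votes cast (37 − 4 abstaining = 33); 2/3 of 33 = 22, so 22 needed; 30 in favor. Satisfied.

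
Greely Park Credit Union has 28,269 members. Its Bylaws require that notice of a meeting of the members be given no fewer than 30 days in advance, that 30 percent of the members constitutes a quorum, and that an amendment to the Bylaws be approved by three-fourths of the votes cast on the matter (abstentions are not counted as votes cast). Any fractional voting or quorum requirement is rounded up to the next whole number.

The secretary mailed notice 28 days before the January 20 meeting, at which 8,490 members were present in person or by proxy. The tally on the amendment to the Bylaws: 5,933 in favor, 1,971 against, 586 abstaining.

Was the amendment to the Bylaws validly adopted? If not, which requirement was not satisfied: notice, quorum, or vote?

Notice: 28 days given; 30 required. Not satisfied.
Quorum: 30% of 28,269 = 8,480.70, rounded up to 8,481; 8,490 present. Satisfied.
Vote: requires three-fourths of the votes cast (8,490 − 586 abstaining = 7,904); 3/4 of 7904 = 5928, so 5,928 needed; 5,933 in favor. Satisfied.

Invalid — notice requirement not satisfied.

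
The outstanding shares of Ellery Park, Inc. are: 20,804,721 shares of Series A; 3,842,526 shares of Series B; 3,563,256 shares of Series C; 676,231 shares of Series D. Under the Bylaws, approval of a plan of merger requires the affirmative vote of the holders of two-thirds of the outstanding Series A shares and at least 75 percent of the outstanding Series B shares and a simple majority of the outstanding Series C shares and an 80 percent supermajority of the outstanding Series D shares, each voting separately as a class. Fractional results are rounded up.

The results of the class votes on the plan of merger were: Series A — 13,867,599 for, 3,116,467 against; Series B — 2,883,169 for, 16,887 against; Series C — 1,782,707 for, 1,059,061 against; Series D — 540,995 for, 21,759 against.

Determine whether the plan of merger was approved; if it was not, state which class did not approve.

Not approved — the Series A shares did not give the required vote.

Series A: 2/3 of 20804721 = 13869814; 13,869,814 required, 13,867,599 in favor — not approved.
Series B: 3/4 of 3842526 = 2881894.50, rounded up to 2881895; 2,881,895 required, 2,883,169 in favor — approved.
Series C: a majority of 3563256 is 1781629; 1,781,629 required, 1,782,707 in favor — approved.
Series D: 4/5 of 676231 = 540984.80, rounded up to 540985; 540,985 required, 540,995 in favor — approved.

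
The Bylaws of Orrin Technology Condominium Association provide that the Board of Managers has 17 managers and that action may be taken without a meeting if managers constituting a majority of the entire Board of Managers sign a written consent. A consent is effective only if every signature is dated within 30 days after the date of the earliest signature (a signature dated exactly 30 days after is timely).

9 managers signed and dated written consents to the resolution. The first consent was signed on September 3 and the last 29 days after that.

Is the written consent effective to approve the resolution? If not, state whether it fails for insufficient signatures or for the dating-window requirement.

Signatures required: a majority of 17 — a majority of 17 is 9, so 9 needed; 9 signed. Sufficient.
Dating window: the latest signature is 29 days after the earliest; the limit is 30 days. Within the window.

Effective — both the signature and dating-window requirements are satisfied.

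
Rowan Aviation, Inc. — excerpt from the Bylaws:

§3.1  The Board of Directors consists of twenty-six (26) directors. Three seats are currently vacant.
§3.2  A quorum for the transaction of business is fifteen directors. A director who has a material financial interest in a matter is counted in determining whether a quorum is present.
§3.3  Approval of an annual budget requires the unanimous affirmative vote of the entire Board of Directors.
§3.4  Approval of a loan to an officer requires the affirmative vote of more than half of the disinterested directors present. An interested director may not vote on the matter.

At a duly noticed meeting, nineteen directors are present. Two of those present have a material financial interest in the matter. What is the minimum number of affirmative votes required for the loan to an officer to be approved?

9

The loan to an officer requires a majority of the disinterested directors present (19 − 2 = 17).
A majority of 17 is 9.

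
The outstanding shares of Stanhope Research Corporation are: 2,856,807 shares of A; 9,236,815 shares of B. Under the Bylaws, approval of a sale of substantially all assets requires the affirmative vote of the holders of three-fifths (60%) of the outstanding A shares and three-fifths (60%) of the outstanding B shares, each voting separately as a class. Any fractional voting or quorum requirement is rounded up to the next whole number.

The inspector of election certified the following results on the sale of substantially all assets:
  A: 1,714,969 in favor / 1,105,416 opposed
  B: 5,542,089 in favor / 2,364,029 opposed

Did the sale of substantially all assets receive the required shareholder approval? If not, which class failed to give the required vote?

Approved — every class gave the required vote.

A: 3/5 of 2856807 = 1714084.20, rounded up to 1714085; 1,714,085 required, 1,714,969 in favor — approved.
B: 3/5 of 9236815 = 5542089; 5,542,089 required, 5,542,089 in favor — approved.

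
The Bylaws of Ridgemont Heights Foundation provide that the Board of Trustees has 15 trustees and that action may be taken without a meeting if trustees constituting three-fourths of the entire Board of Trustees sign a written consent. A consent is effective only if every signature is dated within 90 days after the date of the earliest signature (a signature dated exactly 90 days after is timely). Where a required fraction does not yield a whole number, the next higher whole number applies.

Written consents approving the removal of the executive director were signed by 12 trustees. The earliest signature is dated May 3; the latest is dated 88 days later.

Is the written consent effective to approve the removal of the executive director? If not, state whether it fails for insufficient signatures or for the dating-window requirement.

Signatures required: three-fourths of 15 — 3/4 of 15 = 11.25, rounded up to 12, so 12 needed; 12 signed. Sufficient.
Dating window: the latest signature is 88 days after the earliest; the limit is 90 days. Within the window.

Effective — both the signature and dating-window requirements are satisfied.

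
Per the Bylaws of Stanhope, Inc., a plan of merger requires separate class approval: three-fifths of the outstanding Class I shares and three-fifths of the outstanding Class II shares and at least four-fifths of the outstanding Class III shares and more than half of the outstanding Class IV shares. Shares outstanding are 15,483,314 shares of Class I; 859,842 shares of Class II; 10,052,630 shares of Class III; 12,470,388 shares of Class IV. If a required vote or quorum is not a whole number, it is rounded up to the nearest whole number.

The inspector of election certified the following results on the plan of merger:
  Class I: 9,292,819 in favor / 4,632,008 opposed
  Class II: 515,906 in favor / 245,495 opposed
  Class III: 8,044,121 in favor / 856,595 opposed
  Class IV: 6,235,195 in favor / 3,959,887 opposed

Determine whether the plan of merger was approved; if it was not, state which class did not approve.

Approved — every class gave the required vote.

Class I: 3/5 of 15483314 = 9289988.40, rounded up to 9289989; 9,289,989 required, 9,292,819 in favor — approved.
Class II: 3/5 of 859842 = 515905.20, rounded up to 515906; 515,906 required, 515,906 in favor — approved.
Class III: 4/5 of 10052630 = 8042104; 8,042,104 required, 8,044,121 in favor — approved.
Class IV: a majority of 12470388 is 6235195; 6,235,195 required, 6,235,195 in favor — approved.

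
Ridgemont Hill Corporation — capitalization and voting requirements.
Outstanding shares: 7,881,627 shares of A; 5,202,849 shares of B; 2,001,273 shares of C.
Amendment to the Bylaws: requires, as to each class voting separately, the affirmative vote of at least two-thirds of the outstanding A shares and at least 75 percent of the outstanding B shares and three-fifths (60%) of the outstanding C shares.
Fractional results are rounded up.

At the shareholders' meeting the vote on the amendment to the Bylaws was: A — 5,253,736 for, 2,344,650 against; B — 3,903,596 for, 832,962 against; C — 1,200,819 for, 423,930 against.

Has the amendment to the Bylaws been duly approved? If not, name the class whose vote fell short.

Not approved — the A shares did not give the required vote.

A: 2/3 of 7881627 = 5254418; 5,254,418 required, 5,253,736 in favor — not approved.
B: 3/4 of 5202849 = 3902136.75, rounded up to 3902137; 3,902,137 required, 3,903,596 in favor — approved.
C: 3/5 of 2001273 = 1200763.80, rounded up to 1200764; 1,200,764 required, 1,200,819 in favor — approved.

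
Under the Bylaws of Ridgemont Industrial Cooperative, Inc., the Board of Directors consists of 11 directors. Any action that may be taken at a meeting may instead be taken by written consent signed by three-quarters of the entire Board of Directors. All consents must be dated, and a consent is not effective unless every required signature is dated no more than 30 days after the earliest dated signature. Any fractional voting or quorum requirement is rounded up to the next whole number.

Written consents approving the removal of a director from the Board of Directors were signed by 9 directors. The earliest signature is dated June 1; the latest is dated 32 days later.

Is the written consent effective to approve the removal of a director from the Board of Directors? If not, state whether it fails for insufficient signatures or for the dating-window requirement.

Not effective — dating-window requirement not satisfied.

Signatures required: three-quarters of 11 — 3/4 of 11 = 8.25, rounded up to 9, so 9 needed; 9 signed. Sufficient.
Dating window: the latest signature is 32 days after the earliest; the limit is 30 days. Outside the window.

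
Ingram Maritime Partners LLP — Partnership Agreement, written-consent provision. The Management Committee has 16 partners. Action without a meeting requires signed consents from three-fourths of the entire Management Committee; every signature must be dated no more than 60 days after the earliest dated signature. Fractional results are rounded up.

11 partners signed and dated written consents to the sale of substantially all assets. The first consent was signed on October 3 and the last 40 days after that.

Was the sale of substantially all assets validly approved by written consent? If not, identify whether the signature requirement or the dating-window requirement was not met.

Signatures required: three-fourths of 16 — 3/4 of 16 = 12, so 12 needed; 11 signed. Insufficient.
Dating window: the latest signature is 40 days after the earliest; the limit is 60 days. Within the window.

Not effective — insufficient signatures.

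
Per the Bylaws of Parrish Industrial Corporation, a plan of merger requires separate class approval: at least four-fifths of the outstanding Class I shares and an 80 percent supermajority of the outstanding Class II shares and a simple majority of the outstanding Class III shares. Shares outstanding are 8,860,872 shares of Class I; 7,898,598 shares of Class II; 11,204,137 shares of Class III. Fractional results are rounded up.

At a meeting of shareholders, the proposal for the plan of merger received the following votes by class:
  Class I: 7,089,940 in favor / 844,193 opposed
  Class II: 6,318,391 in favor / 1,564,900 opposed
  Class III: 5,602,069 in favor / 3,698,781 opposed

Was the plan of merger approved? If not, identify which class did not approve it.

Not approved — the Class II shares did not give the required vote.

Class I: 4/5 of 8860872 = 7088697.60, rounded up to 7088698; 7,088,698 required, 7,089,940 in favor — approved.
Class II: 4/5 of 7898598 = 6318878.40, rounded up to 6318879; 6,318,879 required, 6,318,391 in favor — not approved.
Class III: a majority of 11204137 is 5602069; 5,602,069 required, 5,602,069 in favor — approved.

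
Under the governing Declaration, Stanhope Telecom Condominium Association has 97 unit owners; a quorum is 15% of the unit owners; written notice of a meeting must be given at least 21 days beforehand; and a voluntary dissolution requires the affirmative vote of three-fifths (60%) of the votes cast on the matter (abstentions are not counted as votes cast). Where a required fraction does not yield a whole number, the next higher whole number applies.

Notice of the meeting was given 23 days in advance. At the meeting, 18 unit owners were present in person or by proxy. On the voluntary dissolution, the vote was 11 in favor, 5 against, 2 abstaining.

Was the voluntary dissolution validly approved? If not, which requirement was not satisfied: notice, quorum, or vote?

Notice: 23 days given; 21 required. Satisfied.
Quorum: 15% of 97 = 14.55, rounded up to 15; 18 present. Satisfied.
Vote: requires three-fifths of the votes cast (18 − 2 abstaining = 16); 3/5 of 16 = 9.60, rounded up to 10, so 10 needed; 11 in favor. Satisfied.

Valid — all requirements satisfied.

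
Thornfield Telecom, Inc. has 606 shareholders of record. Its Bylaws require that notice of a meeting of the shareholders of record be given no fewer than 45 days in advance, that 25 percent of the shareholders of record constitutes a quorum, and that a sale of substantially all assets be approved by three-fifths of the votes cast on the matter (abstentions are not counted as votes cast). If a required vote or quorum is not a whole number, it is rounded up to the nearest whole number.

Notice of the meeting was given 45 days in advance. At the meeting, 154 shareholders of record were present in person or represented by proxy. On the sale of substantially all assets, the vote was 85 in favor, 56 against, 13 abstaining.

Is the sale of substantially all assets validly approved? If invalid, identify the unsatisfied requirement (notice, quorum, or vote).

Valid — all requirements satisfied.

Notice: 45 days given; 45 required. Satisfied.
Quorum: 25% of 606 = 151.50, rounded up to 152; 154 present. Satisfied.
Vote: requires three-fifths of the votes cast (154 − 13 abstaining = 141); 3/5 of 141 = 84.60, rounded up to 85, so 85 needed; 85 in favor. Satisfied.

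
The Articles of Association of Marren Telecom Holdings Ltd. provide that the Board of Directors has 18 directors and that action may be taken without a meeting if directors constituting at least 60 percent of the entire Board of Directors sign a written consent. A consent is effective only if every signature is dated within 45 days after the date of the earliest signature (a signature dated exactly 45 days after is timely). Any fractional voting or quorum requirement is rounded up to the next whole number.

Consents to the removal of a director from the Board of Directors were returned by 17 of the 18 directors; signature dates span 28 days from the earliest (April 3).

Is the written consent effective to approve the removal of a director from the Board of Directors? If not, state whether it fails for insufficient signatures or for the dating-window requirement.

Effective — both the signature and dating-window requirements are satisfied.

Signatures required: at least 60 percent of 18 — 3/5 of 18 = 10.80, rounded up to 11, so 11 needed; 17 signed. Sufficient.
Dating window: the latest signature is 28 days after the earliest; the limit is 45 days. Within the window.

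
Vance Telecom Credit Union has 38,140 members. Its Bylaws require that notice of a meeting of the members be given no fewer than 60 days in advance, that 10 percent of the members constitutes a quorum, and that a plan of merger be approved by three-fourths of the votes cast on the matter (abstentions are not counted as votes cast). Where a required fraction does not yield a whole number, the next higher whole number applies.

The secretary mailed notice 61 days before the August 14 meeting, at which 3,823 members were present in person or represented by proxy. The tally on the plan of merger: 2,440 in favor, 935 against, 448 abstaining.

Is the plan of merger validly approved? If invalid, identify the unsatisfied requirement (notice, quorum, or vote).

Notice: 61 days given; 60 required. Satisfied.
Quorum: 10% of 38,140 = 3,814; 3,823 present. Satisfied.
Vote: requires three-fourths of the votes cast (3,823 − 448 abstaining = 3,375); 3/4 of 3375 = 2531.25, rounded up to 2532, so 2,532 needed; 2,440 in favor. Not satisfied.

Invalid — vote requirement not satisfied.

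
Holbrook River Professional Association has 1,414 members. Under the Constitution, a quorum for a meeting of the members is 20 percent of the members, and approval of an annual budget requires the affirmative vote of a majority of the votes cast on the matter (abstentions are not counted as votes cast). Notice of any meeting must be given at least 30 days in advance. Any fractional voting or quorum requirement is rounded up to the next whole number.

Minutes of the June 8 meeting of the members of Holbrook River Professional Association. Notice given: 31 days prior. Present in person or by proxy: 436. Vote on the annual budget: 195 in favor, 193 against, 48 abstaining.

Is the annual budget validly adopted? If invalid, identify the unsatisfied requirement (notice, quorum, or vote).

Notice: 31 days given; 30 required. Satisfied.
Quorum: 20% of 1,414 = 282.80, rounded up to 283; 436 present. Satisfied.
Vote: requires a majority of the votes cast (436 − 48 abstaining = 388); a majority of 388 is 195, so 195 needed; 195 in favor. Satisfied.

Valid — all requirements satisfied.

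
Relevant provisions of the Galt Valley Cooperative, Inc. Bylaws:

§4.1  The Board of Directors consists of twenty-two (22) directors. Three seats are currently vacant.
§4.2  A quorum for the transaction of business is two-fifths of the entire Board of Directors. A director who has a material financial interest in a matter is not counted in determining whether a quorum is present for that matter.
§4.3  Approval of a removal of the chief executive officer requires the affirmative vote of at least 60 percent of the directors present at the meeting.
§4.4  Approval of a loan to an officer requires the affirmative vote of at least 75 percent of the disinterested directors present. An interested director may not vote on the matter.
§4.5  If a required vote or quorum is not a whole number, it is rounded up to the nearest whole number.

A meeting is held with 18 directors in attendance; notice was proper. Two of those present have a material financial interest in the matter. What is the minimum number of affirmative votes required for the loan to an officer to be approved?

12

The loan to an officer requires three-fourths of the disinterested directors present (18 − 2 = 16).
3/4 of 16 = 12.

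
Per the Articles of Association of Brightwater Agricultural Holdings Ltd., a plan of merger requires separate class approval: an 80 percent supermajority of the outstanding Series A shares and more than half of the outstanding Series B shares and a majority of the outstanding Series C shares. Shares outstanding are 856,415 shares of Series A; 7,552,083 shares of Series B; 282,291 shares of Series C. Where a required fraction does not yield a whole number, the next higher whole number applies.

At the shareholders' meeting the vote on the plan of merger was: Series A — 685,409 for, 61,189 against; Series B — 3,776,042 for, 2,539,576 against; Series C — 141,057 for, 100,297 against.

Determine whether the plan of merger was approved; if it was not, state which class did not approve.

Not approved — the Series C shares did not give the required vote.

Series A: 4/5 of 856415 = 685132; 685,132 required, 685,409 in favor — approved.
Series B: a majority of 7552083 is 3776042; 3,776,042 required, 3,776,042 in favor — approved.
Series C: a majority of 282291 is 141146; 141,146 required, 141,057 in favor — not approved.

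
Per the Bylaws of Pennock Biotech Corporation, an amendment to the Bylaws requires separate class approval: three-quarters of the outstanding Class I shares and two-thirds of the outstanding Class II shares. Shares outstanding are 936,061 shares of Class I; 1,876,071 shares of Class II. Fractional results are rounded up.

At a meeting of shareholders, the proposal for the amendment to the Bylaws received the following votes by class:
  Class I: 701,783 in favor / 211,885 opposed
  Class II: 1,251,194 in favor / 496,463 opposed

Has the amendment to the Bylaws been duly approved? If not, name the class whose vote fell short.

Class I: 3/4 of 936061 = 702045.75, rounded up to 702046; 702,046 required, 701,783 in favor — not approved.
Class II: 2/3 of 1876071 = 1250714; 1,250,714 required, 1,251,194 in favor — approved.

Not approved — the Class I shares did not give the required vote.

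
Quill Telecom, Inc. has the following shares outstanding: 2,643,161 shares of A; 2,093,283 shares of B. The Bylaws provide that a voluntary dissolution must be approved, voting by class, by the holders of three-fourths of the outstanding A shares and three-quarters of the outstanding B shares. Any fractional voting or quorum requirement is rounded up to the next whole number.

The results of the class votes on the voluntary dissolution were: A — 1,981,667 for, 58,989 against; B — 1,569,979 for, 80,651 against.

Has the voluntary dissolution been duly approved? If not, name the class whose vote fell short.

A: 3/4 of 2643161 = 1982370.75, rounded up to 1982371; 1,982,371 required, 1,981,667 in favor — not approved.
B: 3/4 of 2093283 = 1569962.25, rounded up to 1569963; 1,569,963 required, 1,569,979 in favor — approved.

Not approved — the A shares did not give the required vote.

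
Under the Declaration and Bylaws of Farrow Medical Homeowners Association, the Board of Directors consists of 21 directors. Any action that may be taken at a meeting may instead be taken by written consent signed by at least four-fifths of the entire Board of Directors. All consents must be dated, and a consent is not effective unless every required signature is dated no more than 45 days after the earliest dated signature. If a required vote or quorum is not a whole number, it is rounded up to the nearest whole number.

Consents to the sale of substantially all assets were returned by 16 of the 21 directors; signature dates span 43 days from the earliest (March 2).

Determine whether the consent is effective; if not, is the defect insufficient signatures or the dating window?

Not effective — insufficient signatures.

Signatures required: at least four-fifths of 21 — 4/5 of 21 = 16.80, rounded up to 17, so 17 needed; 16 signed. Insufficient.
Dating window: the latest signature is 43 days after the earliest; the limit is 45 days. Within the window.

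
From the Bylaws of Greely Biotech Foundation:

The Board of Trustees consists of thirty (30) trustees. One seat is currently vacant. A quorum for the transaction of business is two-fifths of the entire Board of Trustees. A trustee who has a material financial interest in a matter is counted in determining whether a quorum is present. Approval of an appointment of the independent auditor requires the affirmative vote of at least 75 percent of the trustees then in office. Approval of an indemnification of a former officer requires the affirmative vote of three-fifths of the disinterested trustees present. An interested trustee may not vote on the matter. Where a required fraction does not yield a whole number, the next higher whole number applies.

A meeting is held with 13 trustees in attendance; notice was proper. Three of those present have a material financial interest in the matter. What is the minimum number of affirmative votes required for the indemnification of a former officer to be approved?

6

The indemnification of a former officer requires three-fifths of the disinterested trustees present (13 − 3 = 10).
3/5 of 10 = 6.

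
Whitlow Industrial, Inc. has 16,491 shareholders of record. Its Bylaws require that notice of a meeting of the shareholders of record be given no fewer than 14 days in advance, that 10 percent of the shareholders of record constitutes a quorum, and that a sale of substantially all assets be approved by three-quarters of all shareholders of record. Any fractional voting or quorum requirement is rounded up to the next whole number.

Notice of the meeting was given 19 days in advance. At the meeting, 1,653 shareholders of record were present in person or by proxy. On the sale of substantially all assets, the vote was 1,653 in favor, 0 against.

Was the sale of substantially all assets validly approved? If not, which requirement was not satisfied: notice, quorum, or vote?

Invalid — vote requirement not satisfied.

Notice: 19 days given; 14 required. Satisfied.
Quorum: 10% of 16,491 = 1,649.10, rounded up to 1,650; 1,653 present. Satisfied.
Vote: requires three-fourths of all shareholders of record (16,491); 3/4 of 16491 = 12368.25, rounded up to 12369, so 12,369 needed; 1,653 in favor. Not satisfied.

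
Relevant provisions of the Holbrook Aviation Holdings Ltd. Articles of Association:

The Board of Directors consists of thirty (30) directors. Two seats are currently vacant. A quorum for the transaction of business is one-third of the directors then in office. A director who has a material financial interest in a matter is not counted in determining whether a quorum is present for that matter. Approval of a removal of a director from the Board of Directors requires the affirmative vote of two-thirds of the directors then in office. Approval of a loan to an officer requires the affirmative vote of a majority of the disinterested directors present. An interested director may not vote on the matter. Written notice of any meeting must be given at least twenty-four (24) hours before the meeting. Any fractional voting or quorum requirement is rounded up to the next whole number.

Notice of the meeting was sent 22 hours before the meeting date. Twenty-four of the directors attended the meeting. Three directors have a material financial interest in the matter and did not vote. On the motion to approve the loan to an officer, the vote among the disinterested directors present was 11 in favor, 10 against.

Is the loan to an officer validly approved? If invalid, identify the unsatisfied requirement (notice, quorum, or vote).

Invalid — notice requirement not satisfied.

Notice: 22 hours given; 24 required (22 < 24). Not satisfied.
Quorum: 24 present, but the 3 interested directors do not count, leaving 21. Quorum is 10. Satisfied.
Vote: the loan to an officer requires a majority of the disinterested directors present (24 − 3 = 21). A majority of 21 is 11, so 11 affirmative votes are needed; 11 voted in favor. Satisfied.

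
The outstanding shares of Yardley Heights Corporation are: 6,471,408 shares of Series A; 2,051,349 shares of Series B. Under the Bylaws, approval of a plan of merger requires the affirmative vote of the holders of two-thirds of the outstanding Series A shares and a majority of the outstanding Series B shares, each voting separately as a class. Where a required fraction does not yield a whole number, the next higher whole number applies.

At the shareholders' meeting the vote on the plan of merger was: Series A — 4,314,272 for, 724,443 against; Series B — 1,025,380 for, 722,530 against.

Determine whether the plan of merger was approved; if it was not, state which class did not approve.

Not approved — the Series B shares did not give the required vote.

Series A: 2/3 of 6471408 = 4314272; 4,314,272 required, 4,314,272 in favor — approved.
Series B: a majority of 2051349 is 1025675; 1,025,675 required, 1,025,380 in favor — not approved.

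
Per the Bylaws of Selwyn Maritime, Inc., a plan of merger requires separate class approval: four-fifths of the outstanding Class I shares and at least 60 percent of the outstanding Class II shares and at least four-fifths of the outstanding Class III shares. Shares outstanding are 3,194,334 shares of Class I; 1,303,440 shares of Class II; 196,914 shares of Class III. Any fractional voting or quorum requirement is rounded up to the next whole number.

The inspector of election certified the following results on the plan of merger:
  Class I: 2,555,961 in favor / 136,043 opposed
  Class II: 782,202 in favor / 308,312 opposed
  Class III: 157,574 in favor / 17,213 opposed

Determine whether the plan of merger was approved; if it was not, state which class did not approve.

Class I: 4/5 of 3194334 = 2555467.20, rounded up to 2555468; 2,555,468 required, 2,555,961 in favor — approved.
Class II: 3/5 of 1303440 = 782064; 782,064 required, 782,202 in favor — approved.
Class III: 4/5 of 196914 = 157531.20, rounded up to 157532; 157,532 required, 157,574 in favor — approved.

Approved — every class gave the required vote.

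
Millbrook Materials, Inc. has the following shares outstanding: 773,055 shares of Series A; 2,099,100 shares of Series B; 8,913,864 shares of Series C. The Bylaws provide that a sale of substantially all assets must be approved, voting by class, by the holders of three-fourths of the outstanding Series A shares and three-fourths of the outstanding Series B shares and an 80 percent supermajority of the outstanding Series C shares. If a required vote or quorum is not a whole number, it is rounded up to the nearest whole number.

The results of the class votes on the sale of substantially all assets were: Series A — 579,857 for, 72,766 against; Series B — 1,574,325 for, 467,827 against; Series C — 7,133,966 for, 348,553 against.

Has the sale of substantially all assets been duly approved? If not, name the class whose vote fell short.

Approved — every class gave the required vote.

Series A: 3/4 of 773055 = 579791.25, rounded up to 579792; 579,792 required, 579,857 in favor — approved.
Series B: 3/4 of 2099100 = 1574325; 1,574,325 required, 1,574,325 in favor — approved.
Series C: 4/5 of 8913864 = 7131091.20, rounded up to 7131092; 7,131,092 required, 7,133,966 in favor — approved.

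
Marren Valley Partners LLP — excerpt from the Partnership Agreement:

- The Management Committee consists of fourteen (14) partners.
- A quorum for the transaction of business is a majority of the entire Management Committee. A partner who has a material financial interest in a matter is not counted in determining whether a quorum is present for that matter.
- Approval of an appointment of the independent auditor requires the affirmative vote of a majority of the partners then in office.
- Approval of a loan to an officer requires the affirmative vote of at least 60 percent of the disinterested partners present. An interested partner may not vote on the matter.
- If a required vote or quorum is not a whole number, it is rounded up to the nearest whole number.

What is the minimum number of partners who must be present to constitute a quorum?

A majority of 14 is 8.

8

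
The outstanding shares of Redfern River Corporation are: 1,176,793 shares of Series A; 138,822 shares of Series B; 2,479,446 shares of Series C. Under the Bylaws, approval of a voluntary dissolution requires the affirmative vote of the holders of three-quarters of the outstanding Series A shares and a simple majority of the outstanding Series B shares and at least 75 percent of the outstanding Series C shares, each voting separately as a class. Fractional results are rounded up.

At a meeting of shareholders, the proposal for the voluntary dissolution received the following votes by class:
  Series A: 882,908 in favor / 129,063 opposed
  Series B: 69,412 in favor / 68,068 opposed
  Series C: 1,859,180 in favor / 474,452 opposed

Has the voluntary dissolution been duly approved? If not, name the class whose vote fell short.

Not approved — the Series C shares did not give the required vote.

Series A: 3/4 of 1176793 = 882594.75, rounded up to 882595; 882,595 required, 882,908 in favor — approved.
Series B: a majority of 138822 is 69412; 69,412 required, 69,412 in favor — approved.
Series C: 3/4 of 2479446 = 1859584.50, rounded up to 1859585; 1,859,585 required, 1,859,180 in favor — not approved.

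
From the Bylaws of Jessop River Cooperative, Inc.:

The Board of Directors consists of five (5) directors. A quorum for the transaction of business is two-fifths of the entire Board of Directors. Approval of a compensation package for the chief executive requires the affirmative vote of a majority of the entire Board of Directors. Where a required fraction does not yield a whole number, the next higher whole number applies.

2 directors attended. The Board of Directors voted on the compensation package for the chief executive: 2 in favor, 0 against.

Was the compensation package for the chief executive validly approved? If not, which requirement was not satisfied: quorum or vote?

Invalid — vote requirement not satisfied.

Quorum: 2 present; quorum is 2. Satisfied.
Vote: the compensation package for the chief executive requires a majority of the entire Board of Directors (5). A majority of 5 is 3, so 3 affirmative votes are needed; 2 voted in favor. Not satisfied.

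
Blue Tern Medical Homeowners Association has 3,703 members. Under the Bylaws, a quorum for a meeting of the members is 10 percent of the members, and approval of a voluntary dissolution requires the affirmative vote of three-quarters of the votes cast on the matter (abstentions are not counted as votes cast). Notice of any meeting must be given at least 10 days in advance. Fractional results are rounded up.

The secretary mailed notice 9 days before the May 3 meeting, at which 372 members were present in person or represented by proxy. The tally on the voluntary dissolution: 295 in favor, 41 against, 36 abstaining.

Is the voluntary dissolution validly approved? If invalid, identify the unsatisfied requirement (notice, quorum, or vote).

Invalid — notice requirement not satisfied.

Notice: 9 days given; 10 required. Not satisfied.
Quorum: 10% of 3,703 = 370.30, rounded up to 371; 372 present. Satisfied.
Vote: requires three-fourths of the votes cast (372 − 36 abstaining = 336); 3/4 of 336 = 252, so 252 needed; 295 in favor. Satisfied.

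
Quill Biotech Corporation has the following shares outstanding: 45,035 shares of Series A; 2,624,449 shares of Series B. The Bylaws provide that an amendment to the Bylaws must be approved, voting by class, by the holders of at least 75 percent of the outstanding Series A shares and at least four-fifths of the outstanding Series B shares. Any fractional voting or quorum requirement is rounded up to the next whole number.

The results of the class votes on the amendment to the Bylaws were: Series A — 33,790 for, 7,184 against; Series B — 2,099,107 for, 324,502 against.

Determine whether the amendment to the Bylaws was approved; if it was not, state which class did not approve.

Series A: 3/4 of 45035 = 33776.25, rounded up to 33777; 33,777 required, 33,790 in favor — approved.
Series B: 4/5 of 2624449 = 2099559.20, rounded up to 2099560; 2,099,560 required, 2,099,107 in favor — not approved.

Not approved — the Series B shares did not give the required vote.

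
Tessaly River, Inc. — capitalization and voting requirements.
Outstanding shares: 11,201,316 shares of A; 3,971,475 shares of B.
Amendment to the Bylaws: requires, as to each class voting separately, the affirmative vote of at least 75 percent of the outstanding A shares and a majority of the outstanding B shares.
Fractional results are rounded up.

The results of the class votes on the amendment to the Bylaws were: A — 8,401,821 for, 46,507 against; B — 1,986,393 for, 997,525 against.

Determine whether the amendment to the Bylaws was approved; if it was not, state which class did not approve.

A: 3/4 of 11201316 = 8400987; 8,400,987 required, 8,401,821 in favor — approved.
B: a majority of 3971475 is 1985738; 1,985,738 required, 1,986,393 in favor — approved.

Approved — every class gave the required vote.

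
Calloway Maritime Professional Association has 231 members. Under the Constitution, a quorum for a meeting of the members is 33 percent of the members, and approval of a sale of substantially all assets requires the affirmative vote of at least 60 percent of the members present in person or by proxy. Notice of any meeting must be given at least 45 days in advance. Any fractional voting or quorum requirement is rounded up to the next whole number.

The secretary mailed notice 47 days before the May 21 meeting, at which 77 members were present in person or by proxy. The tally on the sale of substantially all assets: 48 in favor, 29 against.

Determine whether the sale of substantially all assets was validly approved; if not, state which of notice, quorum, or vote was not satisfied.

Valid — all requirements satisfied.

Notice: 47 days given; 45 required. Satisfied.
Quorum: 33% of 231 = 76.23, rounded up to 77; 77 present. Satisfied.
Vote: requires three-fifths of those present (77); 3/5 of 77 = 46.20, rounded up to 47, so 47 needed; 48 in favor. Satisfied.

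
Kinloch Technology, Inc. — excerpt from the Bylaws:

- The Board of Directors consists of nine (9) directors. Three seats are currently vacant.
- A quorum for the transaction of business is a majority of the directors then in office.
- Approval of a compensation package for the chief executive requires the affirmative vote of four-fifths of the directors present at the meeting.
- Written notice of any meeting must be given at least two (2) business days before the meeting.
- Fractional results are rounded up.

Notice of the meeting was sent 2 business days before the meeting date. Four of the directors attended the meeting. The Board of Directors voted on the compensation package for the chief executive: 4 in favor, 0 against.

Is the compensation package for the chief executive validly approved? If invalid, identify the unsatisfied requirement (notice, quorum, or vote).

Valid — all requirements satisfied.

Notice: 2 business days given; 2 required (2 ≥ 2). Satisfied.
Quorum: 4 present; quorum is 4. Satisfied.
Vote: the compensation package for the chief executive requires four-fifths of the directors present (4). 4/5 of 4 = 3.20, rounded up to 4, so 4 affirmative votes are needed; 4 voted in favor. Satisfied.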